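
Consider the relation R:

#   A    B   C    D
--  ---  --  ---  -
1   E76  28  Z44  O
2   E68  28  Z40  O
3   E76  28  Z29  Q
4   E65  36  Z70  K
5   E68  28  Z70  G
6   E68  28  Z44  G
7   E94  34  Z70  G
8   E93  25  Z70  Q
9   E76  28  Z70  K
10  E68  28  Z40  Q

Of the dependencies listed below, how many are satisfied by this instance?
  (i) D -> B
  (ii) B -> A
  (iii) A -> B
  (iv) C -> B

1

(i) D -> B: D=Q: rows 3, 8, 10 → B takes values {28, 25} — violation; D=K: rows 4, 9 → B takes values {36, 28} — violation; D=G: rows 5, 6, 7 → B takes values {28, 34} — violation — fails.
(ii) B -> A: B=28: rows 1, 2, 3, 5, 6, 9, 10 → A takes values {E76, E68} — violation — fails.
(iii) A -> B: every LHS value maps to a single RHS value — holds.
(iv) C -> B: C=Z70: rows 4, 5, 7, 8, 9 → B takes values {36, 28, 34, 25} — violation — fails.
1 of the 4 dependencies holds.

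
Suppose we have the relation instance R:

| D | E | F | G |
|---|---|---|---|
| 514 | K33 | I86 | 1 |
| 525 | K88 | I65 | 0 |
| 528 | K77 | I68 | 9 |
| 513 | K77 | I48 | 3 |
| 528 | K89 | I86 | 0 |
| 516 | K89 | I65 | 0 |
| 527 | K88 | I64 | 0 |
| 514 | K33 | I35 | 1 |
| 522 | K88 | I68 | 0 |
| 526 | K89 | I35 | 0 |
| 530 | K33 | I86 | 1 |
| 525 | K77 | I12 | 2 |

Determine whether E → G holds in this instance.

E=K33: 3 rows → G = 1, 1, 1 ✓
E=K88: 3 rows → G = 0, 0, 0 ✓
E=K77: 3 rows → G takes values {9, 3, 2} — violation
E=K89: 3 rows → G = 0, 0, 0 ✓
Two rows agree on E but differ on G, so E → G does not hold.

No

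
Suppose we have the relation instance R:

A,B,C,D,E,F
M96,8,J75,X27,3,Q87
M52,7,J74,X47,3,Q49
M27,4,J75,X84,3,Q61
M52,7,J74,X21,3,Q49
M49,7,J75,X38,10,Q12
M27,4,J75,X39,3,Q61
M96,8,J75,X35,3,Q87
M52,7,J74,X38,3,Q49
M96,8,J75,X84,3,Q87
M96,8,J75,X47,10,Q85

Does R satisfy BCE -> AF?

Yes

(B=8, C=J75, E=3): 3 rows → {A,F} = (M96, Q87), (M96, Q87), (M96, Q87) ✓
(B=7, C=J74, E=3): 3 rows → {A,F} = (M52, Q49), (M52, Q49), (M52, Q49) ✓
(B=4, C=J75, E=3): 2 rows → {A,F} = (M27, Q61), (M27, Q61) ✓
(B=7, C=J75, E=10): 1 row → {A,F} = (M49, Q12) ✓
(B=8, C=J75, E=10): 1 row → {A,F} = (M96, Q85) ✓
Every BCE value is associated with a single AF value, so BCE -> AF holds.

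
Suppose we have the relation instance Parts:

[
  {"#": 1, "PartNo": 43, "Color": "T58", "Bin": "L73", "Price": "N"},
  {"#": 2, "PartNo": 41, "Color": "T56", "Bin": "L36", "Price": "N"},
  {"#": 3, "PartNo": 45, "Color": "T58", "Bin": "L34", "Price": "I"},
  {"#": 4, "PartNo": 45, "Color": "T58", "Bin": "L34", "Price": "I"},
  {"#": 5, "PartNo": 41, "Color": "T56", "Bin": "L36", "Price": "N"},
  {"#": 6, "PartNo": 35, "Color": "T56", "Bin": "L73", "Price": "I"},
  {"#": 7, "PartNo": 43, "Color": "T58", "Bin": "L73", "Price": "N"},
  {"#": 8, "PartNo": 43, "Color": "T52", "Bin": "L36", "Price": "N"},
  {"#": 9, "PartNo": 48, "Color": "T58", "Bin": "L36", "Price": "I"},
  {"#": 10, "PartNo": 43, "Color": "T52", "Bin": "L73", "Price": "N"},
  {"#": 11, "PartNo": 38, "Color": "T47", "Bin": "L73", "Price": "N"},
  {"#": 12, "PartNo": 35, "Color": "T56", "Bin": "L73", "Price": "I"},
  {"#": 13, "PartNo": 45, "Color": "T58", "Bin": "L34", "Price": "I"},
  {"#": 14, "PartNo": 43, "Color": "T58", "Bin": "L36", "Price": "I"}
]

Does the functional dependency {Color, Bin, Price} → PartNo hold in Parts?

(Color=T58, Bin=L73, Price=N): rows 1, 7 → PartNo = 43, 43 ✓
(Color=T56, Bin=L36, Price=N): rows 2, 5 → PartNo = 41, 41 ✓
(Color=T58, Bin=L34, Price=I): rows 3, 4, 13 → PartNo = 45, 45, 45 ✓
(Color=T56, Bin=L73, Price=I): rows 6, 12 → PartNo = 35, 35 ✓
(Color=T52, Bin=L36, Price=N): row 8 → PartNo = 43 ✓
(Color=T58, Bin=L36, Price=I): rows 9, 14 → PartNo takes values {48, 43} — violation
(Color=T52, Bin=L73, Price=N): row 10 → PartNo = 43 ✓
(Color=T47, Bin=L73, Price=N): row 11 → PartNo = 38 ✓
Two rows agree on {Color, Bin, Price} but differ on PartNo, so {Color, Bin, Price} → PartNo does not hold.

No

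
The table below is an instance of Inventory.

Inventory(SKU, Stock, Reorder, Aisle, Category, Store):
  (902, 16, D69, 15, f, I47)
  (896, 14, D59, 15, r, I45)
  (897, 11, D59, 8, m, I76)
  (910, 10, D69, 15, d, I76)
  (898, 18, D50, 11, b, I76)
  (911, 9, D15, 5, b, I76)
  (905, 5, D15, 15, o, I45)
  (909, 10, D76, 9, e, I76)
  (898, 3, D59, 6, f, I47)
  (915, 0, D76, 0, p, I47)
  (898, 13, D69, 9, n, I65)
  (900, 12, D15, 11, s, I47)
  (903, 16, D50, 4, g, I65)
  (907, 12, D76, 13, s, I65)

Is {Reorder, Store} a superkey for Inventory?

Yes

All 14 rows have distinct {Reorder, Store} values, so {Reorder, Store} → (all attributes) holds and {Reorder, Store} is a superkey.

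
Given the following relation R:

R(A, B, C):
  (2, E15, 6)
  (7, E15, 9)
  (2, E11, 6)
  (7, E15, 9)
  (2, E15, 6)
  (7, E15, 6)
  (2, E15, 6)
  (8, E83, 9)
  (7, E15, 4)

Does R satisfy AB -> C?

No

(A=2, B=E15): 3 rows → C = 6, 6, 6 ✓
(A=7, B=E15): 4 rows → C takes values {9, 6, 4} — violation
(A=2, B=E11): 1 row → C = 6 ✓
(A=8, B=E83): 1 row → C = 9 ✓
Two rows agree on AB but differ on C, so AB -> C does not hold.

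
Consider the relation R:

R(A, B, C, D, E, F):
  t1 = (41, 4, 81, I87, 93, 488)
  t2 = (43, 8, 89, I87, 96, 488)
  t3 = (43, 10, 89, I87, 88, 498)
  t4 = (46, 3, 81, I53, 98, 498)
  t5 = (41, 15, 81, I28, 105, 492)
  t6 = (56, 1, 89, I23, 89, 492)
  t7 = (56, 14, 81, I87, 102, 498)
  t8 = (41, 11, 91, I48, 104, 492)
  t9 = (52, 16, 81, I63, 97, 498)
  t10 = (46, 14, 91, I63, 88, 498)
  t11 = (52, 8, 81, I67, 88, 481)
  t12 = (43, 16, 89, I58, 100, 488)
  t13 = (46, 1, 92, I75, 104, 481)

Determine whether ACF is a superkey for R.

Rows 2 and 12 have the same ACF value (A=43, C=89, F=488) but are distinct tuples, so ACF does not determine every attribute — not a superkey.

No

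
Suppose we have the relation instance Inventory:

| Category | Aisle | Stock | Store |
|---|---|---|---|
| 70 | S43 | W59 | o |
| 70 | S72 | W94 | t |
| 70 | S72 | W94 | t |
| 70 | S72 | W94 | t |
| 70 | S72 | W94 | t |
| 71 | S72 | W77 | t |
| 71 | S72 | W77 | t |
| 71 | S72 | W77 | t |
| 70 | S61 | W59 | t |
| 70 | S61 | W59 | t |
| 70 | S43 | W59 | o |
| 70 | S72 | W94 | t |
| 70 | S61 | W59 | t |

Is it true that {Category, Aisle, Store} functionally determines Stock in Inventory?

(Category=70, Aisle=S43, Store=o): 2 rows → Stock = W59, W59 ✓
(Category=70, Aisle=S72, Store=t): 5 rows → Stock = W94, W94, W94, W94, W94 ✓
(Category=71, Aisle=S72, Store=t): 3 rows → Stock = W77, W77, W77 ✓
(Category=70, Aisle=S61, Store=t): 3 rows → Stock = W59, W59, W59 ✓
Every {Category, Aisle, Store} value is associated with a single Stock value, so {Category, Aisle, Store} -> Stock holds.

Yes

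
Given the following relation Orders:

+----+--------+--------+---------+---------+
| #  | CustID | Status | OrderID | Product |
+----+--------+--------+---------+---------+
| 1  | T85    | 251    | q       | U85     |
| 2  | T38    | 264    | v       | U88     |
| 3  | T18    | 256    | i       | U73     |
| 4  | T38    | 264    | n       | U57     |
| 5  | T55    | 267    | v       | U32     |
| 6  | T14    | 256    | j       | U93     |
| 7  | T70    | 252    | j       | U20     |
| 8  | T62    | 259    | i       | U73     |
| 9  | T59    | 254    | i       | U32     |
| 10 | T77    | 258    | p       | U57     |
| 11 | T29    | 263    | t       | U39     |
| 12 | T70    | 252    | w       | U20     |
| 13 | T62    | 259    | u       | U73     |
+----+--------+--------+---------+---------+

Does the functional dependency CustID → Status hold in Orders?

Yes

CustID=T85: row 1 → Status = 251 ✓
CustID=T38: rows 2, 4 → Status = 264, 264 ✓
CustID=T18: row 3 → Status = 256 ✓
CustID=T55: row 5 → Status = 267 ✓
CustID=T14: row 6 → Status = 256 ✓
CustID=T70: rows 7, 12 → Status = 252, 252 ✓
CustID=T62: rows 8, 13 → Status = 259, 259 ✓
CustID=T59: row 9 → Status = 254 ✓
CustID=T77: row 10 → Status = 258 ✓
CustID=T29: row 11 → Status = 263 ✓
Every CustID value is associated with a single Status value, so CustID → Status holds.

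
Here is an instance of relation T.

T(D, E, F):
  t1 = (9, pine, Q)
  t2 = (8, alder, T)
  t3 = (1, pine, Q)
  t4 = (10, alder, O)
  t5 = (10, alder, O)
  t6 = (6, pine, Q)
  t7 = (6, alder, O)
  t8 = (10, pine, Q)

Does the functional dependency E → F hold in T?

E=pine: rows 1, 3, 6, 8 → F = Q, Q, Q, Q ✓
E=alder: rows 2, 4, 5, 7 → F takes values {T, O} — violation
Two rows agree on E but differ on F, so E → F does not hold.

No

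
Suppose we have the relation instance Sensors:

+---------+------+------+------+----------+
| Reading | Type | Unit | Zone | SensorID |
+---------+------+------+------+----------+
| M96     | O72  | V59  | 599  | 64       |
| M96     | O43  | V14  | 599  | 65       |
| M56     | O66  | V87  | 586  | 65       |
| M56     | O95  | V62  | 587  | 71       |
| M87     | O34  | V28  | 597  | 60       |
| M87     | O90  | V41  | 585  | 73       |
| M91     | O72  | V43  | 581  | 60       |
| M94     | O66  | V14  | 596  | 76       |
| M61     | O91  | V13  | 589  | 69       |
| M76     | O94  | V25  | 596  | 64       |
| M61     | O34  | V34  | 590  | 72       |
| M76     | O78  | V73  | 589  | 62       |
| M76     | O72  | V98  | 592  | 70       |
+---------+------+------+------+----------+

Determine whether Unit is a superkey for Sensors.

Two distinct rows share Unit=V14, so Unit does not determine every attribute — not a superkey.

No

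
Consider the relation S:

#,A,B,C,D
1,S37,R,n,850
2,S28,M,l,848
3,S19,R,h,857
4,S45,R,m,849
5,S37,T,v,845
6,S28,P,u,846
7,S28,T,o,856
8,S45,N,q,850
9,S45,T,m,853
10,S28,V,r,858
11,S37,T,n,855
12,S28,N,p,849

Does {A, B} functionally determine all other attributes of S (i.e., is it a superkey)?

No

Rows 5 and 11 have the same {A, B} value (A=S37, B=T) but are distinct tuples, so {A, B} does not determine every attribute — not a superkey.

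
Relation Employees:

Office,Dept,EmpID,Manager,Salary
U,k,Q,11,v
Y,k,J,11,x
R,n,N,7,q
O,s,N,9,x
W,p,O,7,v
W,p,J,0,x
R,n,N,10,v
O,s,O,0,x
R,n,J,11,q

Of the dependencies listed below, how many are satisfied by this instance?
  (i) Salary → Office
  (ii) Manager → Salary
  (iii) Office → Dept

1

(i) Salary → Office: Salary=v: 3 rows → Office takes values {U, W, R} — violation; Salary=x: 4 rows → Office takes values {Y, O, W} — violation — fails.
(ii) Manager → Salary: Manager=11: 3 rows → Salary takes values {v, x, q} — violation; Manager=7: 2 rows → Salary takes values {q, v} — violation — fails.
(iii) Office → Dept: every LHS value maps to a single RHS value — holds.
1 of the 3 dependencies holds.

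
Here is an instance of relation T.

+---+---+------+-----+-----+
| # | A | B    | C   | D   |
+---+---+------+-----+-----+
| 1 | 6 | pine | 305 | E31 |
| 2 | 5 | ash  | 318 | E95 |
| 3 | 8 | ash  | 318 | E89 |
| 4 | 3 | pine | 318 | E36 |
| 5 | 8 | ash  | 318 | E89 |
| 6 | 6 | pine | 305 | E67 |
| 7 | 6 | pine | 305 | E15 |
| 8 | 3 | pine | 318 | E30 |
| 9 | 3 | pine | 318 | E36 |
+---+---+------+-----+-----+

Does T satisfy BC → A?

No

(B=pine, C=305): rows 1, 6, 7 → A = 6, 6, 6 ✓
(B=ash, C=318): rows 2, 3, 5 → A takes values {5, 8} — violation
(B=pine, C=318): rows 4, 8, 9 → A = 3, 3, 3 ✓
Two rows agree on BC but differ on A, so BC → A does not hold.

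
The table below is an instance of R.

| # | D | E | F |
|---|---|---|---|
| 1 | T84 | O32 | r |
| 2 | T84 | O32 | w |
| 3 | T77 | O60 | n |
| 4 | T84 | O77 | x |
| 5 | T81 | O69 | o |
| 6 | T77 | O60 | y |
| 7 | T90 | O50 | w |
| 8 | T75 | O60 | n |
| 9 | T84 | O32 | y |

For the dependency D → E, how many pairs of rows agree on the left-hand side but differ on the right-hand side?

3

D=T84: violating pairs (1,4), (2,4), (4,9) — 3 pairs.
D=T77: all 2 rows agree on E — 0 pairs.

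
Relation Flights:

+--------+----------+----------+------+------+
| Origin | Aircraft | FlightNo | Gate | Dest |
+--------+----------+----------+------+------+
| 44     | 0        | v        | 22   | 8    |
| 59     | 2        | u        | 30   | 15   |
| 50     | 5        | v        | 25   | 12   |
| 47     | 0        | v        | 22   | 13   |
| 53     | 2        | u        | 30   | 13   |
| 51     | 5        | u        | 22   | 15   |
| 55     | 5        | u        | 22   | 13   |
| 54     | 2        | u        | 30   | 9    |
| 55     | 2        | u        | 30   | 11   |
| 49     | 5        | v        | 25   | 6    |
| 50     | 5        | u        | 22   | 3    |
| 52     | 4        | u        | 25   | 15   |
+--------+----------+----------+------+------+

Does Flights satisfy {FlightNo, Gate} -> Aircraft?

(FlightNo=v, Gate=22): 2 rows → Aircraft = 0, 0 ✓
(FlightNo=u, Gate=30): 4 rows → Aircraft = 2, 2, 2, 2 ✓
(FlightNo=v, Gate=25): 2 rows → Aircraft = 5, 5 ✓
(FlightNo=u, Gate=22): 3 rows → Aircraft = 5, 5, 5 ✓
(FlightNo=u, Gate=25): 1 row → Aircraft = 4 ✓
Every {FlightNo, Gate} value is associated with a single Aircraft value, so {FlightNo, Gate} -> Aircraft holds.

Yes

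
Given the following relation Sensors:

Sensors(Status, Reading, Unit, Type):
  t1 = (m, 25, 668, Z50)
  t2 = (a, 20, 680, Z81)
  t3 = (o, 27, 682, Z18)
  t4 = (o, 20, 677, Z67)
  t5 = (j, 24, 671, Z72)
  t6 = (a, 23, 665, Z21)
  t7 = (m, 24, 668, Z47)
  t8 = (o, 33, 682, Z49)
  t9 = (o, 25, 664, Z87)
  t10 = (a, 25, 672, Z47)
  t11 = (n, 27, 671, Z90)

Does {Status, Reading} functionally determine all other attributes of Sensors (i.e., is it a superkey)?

All 11 rows have distinct {Status, Reading} values, so {Status, Reading} → (all attributes) holds and {Status, Reading} is a superkey.

Yes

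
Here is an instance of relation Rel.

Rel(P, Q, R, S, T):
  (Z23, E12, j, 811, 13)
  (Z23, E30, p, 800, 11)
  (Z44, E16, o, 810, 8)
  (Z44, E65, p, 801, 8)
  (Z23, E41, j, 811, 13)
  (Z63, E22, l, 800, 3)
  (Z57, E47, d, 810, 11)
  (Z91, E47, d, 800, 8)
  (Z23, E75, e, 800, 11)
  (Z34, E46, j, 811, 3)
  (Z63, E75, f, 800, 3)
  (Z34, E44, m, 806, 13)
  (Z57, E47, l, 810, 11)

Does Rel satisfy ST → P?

(S=811, T=13): 2 rows → P = Z23, Z23 ✓
(S=800, T=11): 2 rows → P = Z23, Z23 ✓
(S=810, T=8): 1 row → P = Z44 ✓
(S=801, T=8): 1 row → P = Z44 ✓
(S=800, T=3): 2 rows → P = Z63, Z63 ✓
(S=810, T=11): 2 rows → P = Z57, Z57 ✓
(S=800, T=8): 1 row → P = Z91 ✓
(S=811, T=3): 1 row → P = Z34 ✓
(S=806, T=13): 1 row → P = Z34 ✓
Every ST value is associated with a single P value, so ST → P holds.

Yes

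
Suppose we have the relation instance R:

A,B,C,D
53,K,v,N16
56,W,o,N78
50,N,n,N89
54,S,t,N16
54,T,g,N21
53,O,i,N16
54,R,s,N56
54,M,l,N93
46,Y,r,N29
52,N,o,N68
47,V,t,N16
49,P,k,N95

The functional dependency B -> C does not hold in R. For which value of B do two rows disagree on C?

B=K: 1 row → C = v ✓
B=W: 1 row → C = o ✓
B=N: 2 rows → C takes values {n, o} — violation
B=S: 1 row → C = t ✓
B=T: 1 row → C = g ✓
B=O: 1 row → C = i ✓
B=R: 1 row → C = s ✓
B=M: 1 row → C = l ✓
B=Y: 1 row → C = r ✓
B=V: 1 row → C = t ✓
B=P: 1 row → C = k ✓
The only B value with inconsistent C is B=N.

N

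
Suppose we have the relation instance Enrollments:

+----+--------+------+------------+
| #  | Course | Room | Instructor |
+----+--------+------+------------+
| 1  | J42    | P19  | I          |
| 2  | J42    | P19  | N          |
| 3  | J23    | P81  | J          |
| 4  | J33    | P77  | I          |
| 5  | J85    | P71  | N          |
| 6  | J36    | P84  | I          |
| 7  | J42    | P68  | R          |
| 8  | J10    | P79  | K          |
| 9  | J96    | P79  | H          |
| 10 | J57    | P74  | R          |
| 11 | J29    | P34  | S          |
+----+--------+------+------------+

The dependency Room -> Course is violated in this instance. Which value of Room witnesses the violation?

Room=P19: rows 1, 2 → Course = J42, J42 ✓
Room=P81: row 3 → Course = J23 ✓
Room=P77: row 4 → Course = J33 ✓
Room=P71: row 5 → Course = J85 ✓
Room=P84: row 6 → Course = J36 ✓
Room=P68: row 7 → Course = J42 ✓
Room=P79: rows 8, 9 → Course takes values {J10, J96} — violation
Room=P74: row 10 → Course = J57 ✓
Room=P34: row 11 → Course = J29 ✓
The only Room value with inconsistent Course is Room=P79.

P79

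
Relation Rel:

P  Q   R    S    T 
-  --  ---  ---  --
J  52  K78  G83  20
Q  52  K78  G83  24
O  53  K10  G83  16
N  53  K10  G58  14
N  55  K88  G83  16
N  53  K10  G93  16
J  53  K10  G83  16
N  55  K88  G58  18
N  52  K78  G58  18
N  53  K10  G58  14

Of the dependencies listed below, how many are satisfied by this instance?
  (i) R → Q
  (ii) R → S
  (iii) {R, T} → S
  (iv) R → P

(i) R → Q: every LHS value maps to a single RHS value — holds.
(ii) R → S: R=K78: 3 rows → S takes values {G83, G58} — violation; R=K10: 5 rows → S takes values {G83, G58, G93} — violation; R=K88: 2 rows → S takes values {G83, G58} — violation — fails.
(iii) {R, T} → S: (R=K10, T=16): 3 rows → S takes values {G83, G93} — violation — fails.
(iv) R → P: R=K78: 3 rows → P takes values {J, Q, N} — violation; R=K10: 5 rows → P takes values {O, N, J} — violation — fails.
1 of the 4 dependencies holds.

1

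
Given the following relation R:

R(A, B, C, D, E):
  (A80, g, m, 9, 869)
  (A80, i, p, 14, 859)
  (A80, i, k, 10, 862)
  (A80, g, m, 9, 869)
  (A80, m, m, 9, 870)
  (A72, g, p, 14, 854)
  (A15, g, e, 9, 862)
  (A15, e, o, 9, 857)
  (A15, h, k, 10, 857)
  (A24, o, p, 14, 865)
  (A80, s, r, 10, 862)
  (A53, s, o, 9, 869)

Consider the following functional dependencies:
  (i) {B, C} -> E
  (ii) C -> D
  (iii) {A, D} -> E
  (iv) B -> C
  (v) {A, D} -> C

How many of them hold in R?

(i) {B, C} -> E: every LHS value maps to a single RHS value — holds.
(ii) C -> D: every LHS value maps to a single RHS value — holds.
(iii) {A, D} -> E: (A=A80, D=9): 3 rows → E takes values {869, 870} — violation; (A=A15, D=9): 2 rows → E takes values {862, 857} — violation — fails.
(iv) B -> C: B=g: 4 rows → C takes values {m, p, e} — violation; B=i: 2 rows → C takes values {p, k} — violation; B=s: 2 rows → C takes values {r, o} — violation — fails.
(v) {A, D} -> C: (A=A80, D=10): 2 rows → C takes values {k, r} — violation; (A=A15, D=9): 2 rows → C takes values {e, o} — violation — fails.
2 of the 5 dependencies hold.

2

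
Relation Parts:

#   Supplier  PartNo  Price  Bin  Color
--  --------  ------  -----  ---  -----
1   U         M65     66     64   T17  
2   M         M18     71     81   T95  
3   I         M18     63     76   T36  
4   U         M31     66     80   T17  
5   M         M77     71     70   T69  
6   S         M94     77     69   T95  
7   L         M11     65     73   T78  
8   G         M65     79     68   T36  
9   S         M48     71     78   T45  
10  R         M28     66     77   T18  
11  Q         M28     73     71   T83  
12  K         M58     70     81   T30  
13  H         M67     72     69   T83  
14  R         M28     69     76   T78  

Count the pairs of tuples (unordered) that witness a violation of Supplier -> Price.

Supplier=U: all 2 rows agree on Price — 0 pairs.
Supplier=M: all 2 rows agree on Price — 0 pairs.
Supplier=S: violating pairs (6,9) — 1 pair.
Supplier=R: violating pairs (10,14) — 1 pair.

2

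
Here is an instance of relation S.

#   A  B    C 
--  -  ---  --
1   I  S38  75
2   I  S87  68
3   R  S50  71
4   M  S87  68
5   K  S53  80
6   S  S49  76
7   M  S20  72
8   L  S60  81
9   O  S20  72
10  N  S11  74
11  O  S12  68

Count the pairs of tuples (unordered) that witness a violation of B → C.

0

B=S87: all 2 rows agree on C — 0 pairs.
B=S20: all 2 rows agree on C — 0 pairs.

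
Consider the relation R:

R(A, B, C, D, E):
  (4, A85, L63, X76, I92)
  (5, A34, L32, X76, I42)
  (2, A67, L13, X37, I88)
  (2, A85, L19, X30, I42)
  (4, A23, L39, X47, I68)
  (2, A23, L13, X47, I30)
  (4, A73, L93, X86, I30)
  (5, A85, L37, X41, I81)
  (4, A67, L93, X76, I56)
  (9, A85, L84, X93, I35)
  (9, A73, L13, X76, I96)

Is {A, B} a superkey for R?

All 11 rows have distinct {A, B} values, so {A, B} → (all attributes) holds and {A, B} is a superkey.

Yes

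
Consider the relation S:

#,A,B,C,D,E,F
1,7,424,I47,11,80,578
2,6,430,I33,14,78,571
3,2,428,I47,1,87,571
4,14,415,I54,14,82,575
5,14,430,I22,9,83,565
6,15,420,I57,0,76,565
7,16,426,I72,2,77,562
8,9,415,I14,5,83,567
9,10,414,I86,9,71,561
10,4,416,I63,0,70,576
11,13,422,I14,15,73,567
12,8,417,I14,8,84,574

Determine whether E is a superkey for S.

No

Rows 5 and 8 have the same E value E=83 but are distinct tuples, so E does not determine every attribute — not a superkey.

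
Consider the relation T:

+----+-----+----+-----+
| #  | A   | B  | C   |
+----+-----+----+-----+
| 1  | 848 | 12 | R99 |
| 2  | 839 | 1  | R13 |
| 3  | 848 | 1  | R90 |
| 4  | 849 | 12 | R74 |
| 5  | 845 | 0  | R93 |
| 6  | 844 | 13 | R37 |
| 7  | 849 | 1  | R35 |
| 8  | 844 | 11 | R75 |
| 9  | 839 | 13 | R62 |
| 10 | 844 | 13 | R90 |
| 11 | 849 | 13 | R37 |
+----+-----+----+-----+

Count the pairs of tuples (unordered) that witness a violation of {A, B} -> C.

1

(A=844, B=13): violating pairs (6,10) — 1 pair.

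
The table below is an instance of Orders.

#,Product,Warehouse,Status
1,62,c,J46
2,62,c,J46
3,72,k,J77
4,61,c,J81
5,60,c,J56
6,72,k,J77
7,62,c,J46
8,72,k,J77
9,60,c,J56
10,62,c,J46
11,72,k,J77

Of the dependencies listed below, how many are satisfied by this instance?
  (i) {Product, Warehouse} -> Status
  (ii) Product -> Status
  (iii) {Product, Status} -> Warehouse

3

(i) {Product, Warehouse} -> Status: every LHS value maps to a single RHS value — holds.
(ii) Product -> Status: every LHS value maps to a single RHS value — holds.
(iii) {Product, Status} -> Warehouse: every LHS value maps to a single RHS value — holds.
3 of the 3 dependencies hold.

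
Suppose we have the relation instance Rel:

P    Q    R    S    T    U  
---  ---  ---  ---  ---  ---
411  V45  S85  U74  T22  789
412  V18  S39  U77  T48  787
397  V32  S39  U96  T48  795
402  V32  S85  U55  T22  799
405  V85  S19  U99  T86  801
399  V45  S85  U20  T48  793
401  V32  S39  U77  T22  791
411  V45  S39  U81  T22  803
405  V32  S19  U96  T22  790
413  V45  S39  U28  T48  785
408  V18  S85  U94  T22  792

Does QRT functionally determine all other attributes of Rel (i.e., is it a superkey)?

Yes

All 11 rows have distinct QRT values, so QRT → (all attributes) holds and QRT is a superkey.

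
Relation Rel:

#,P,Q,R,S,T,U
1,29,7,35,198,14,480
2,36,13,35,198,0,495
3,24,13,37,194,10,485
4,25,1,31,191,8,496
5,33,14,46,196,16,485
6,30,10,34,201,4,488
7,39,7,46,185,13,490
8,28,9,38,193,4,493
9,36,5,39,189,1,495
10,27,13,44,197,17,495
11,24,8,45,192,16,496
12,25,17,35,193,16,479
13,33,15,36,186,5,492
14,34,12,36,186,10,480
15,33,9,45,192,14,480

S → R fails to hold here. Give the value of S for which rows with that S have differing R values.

S=198: rows 1, 2 → R = 35, 35 ✓
S=194: row 3 → R = 37 ✓
S=191: row 4 → R = 31 ✓
S=196: row 5 → R = 46 ✓
S=201: row 6 → R = 34 ✓
S=185: row 7 → R = 46 ✓
S=193: rows 8, 12 → R takes values {38, 35} — violation
S=189: row 9 → R = 39 ✓
S=197: row 10 → R = 44 ✓
S=192: rows 11, 15 → R = 45, 45 ✓
S=186: rows 13, 14 → R = 36, 36 ✓
The only S value with inconsistent R is S=193.

193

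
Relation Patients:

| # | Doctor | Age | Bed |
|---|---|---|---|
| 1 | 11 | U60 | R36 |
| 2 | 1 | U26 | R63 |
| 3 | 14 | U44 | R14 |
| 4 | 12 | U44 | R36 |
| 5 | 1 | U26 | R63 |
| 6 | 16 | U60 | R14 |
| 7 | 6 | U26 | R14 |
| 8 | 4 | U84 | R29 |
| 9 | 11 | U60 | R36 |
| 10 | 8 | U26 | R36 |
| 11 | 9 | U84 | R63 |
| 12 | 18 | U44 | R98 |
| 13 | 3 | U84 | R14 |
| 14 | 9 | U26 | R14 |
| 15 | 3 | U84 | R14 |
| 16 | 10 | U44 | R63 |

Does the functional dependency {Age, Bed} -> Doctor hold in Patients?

No

(Age=U60, Bed=R36): rows 1, 9 → Doctor = 11, 11 ✓
(Age=U26, Bed=R63): rows 2, 5 → Doctor = 1, 1 ✓
(Age=U44, Bed=R14): row 3 → Doctor = 14 ✓
(Age=U44, Bed=R36): row 4 → Doctor = 12 ✓
(Age=U60, Bed=R14): row 6 → Doctor = 16 ✓
(Age=U26, Bed=R14): rows 7, 14 → Doctor takes values {6, 9} — violation
(Age=U84, Bed=R29): row 8 → Doctor = 4 ✓
(Age=U26, Bed=R36): row 10 → Doctor = 8 ✓
(Age=U84, Bed=R63): row 11 → Doctor = 9 ✓
(Age=U44, Bed=R98): row 12 → Doctor = 18 ✓
(Age=U84, Bed=R14): rows 13, 15 → Doctor = 3, 3 ✓
(Age=U44, Bed=R63): row 16 → Doctor = 10 ✓
Two rows agree on {Age, Bed} but differ on Doctor, so {Age, Bed} -> Doctor does not hold.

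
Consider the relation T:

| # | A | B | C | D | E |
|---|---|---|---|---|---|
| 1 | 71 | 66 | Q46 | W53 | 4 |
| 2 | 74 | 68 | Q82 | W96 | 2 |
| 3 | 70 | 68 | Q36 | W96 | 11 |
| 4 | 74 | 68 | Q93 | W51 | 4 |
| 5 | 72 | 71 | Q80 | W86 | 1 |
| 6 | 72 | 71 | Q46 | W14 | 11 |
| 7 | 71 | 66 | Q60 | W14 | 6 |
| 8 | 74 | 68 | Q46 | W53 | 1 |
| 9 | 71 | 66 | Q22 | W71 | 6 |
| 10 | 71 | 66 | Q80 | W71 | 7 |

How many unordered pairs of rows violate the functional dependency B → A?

3

B=66: all 4 rows agree on A — 0 pairs.
B=68: violating pairs (2,3), (3,4), (3,8) — 3 pairs.
B=71: all 2 rows agree on A — 0 pairs.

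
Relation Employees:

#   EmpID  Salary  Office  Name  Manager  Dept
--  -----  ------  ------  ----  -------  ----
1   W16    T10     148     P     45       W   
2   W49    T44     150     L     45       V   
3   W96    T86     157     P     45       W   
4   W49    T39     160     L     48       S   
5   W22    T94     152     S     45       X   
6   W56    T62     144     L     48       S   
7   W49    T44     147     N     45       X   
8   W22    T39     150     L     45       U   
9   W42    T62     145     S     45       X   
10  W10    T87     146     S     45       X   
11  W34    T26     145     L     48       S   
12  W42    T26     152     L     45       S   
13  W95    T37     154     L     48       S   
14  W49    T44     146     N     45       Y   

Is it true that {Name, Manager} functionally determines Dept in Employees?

No

(Name=P, Manager=45): rows 1, 3 → Dept = W, W ✓
(Name=L, Manager=45): rows 2, 8, 12 → Dept takes values {V, U, S} — violation
(Name=L, Manager=48): rows 4, 6, 11, 13 → Dept = S, S, S, S ✓
(Name=S, Manager=45): rows 5, 9, 10 → Dept = X, X, X ✓
(Name=N, Manager=45): rows 7, 14 → Dept takes values {X, Y} — violation
Two rows agree on {Name, Manager} but differ on Dept, so {Name, Manager} → Dept does not hold.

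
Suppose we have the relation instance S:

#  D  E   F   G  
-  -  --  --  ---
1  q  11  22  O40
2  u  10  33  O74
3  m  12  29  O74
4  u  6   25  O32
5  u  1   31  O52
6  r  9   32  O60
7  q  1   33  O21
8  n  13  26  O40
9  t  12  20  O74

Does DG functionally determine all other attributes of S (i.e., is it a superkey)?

Yes

All 9 rows have distinct DG values, so DG → (all attributes) holds and DG is a superkey.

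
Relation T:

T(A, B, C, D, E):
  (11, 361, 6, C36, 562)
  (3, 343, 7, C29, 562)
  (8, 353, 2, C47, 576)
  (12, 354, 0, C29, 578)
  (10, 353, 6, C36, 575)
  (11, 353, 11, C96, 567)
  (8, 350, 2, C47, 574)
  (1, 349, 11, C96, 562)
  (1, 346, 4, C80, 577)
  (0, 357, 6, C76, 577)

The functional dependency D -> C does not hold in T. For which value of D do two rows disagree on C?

C29

D=C36: 2 rows → C = 6, 6 ✓
D=C29: 2 rows → C takes values {7, 0} — violation
D=C47: 2 rows → C = 2, 2 ✓
D=C96: 2 rows → C = 11, 11 ✓
D=C80: 1 row → C = 4 ✓
D=C76: 1 row → C = 6 ✓
The only D value with inconsistent C is D=C29.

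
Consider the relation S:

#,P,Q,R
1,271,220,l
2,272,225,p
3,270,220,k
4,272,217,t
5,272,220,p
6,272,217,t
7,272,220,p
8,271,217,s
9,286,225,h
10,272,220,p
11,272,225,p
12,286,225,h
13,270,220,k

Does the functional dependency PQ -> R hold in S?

Yes

(P=271, Q=220): row 1 → R = l ✓
(P=272, Q=225): rows 2, 11 → R = p, p ✓
(P=270, Q=220): rows 3, 13 → R = k, k ✓
(P=272, Q=217): rows 4, 6 → R = t, t ✓
(P=272, Q=220): rows 5, 7, 10 → R = p, p, p ✓
(P=271, Q=217): row 8 → R = s ✓
(P=286, Q=225): rows 9, 12 → R = h, h ✓
Every PQ value is associated with a single R value, so PQ -> R holds.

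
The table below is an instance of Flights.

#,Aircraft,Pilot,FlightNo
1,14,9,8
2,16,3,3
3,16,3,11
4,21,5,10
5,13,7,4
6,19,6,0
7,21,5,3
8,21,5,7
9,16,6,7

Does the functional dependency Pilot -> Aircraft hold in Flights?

Pilot=9: row 1 → Aircraft = 14 ✓
Pilot=3: rows 2, 3 → Aircraft = 16, 16 ✓
Pilot=5: rows 4, 7, 8 → Aircraft = 21, 21, 21 ✓
Pilot=7: row 5 → Aircraft = 13 ✓
Pilot=6: rows 6, 9 → Aircraft takes values {19, 16} — violation
Two rows agree on Pilot but differ on Aircraft, so Pilot -> Aircraft does not hold.

No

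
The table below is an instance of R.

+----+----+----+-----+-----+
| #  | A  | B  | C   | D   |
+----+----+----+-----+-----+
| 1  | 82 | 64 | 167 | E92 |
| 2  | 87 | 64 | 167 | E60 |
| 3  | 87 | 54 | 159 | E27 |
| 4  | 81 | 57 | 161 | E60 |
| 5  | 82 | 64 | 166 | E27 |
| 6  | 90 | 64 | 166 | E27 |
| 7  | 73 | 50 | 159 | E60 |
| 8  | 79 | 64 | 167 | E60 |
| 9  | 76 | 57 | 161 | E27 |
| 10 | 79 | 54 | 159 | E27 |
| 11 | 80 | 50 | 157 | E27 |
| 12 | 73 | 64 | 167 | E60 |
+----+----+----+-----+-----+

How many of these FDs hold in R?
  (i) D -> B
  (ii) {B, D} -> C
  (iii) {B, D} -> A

(i) D -> B: D=E60: rows 2, 4, 7, 8, 12 → B takes values {64, 57, 50} — violation; D=E27: rows 3, 5, 6, 9, 10, 11 → B takes values {54, 64, 57, 50} — violation — fails.
(ii) {B, D} -> C: every LHS value maps to a single RHS value — holds.
(iii) {B, D} -> A: (B=64, D=E60): rows 2, 8, 12 → A takes values {87, 79, 73} — violation; (B=54, D=E27): rows 3, 10 → A takes values {87, 79} — violation; (B=64, D=E27): rows 5, 6 → A takes values {82, 90} — violation — fails.
1 of the 3 dependencies holds.

1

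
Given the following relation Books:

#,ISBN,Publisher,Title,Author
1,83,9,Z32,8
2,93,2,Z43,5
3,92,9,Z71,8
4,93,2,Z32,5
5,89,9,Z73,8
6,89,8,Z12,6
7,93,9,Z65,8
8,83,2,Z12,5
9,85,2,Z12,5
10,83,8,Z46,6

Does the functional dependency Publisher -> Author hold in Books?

Publisher=9: rows 1, 3, 5, 7 → Author = 8, 8, 8, 8 ✓
Publisher=2: rows 2, 4, 8, 9 → Author = 5, 5, 5, 5 ✓
Publisher=8: rows 6, 10 → Author = 6, 6 ✓
Every Publisher value is associated with a single Author value, so Publisher -> Author holds.

Yes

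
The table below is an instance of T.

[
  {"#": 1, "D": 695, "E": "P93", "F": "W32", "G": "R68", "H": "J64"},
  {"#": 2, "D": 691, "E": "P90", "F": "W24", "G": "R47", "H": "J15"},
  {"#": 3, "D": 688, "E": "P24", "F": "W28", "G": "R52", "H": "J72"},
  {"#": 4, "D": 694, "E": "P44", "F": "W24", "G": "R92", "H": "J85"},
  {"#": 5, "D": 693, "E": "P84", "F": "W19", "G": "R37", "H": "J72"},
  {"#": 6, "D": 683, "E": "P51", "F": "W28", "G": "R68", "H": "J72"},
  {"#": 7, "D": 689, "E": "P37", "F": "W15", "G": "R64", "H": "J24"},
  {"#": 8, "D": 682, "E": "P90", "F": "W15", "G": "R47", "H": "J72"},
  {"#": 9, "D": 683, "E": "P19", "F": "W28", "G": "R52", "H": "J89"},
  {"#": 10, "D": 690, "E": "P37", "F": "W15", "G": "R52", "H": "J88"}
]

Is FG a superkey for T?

No

Rows 3 and 9 have the same FG value (F=W28, G=R52) but are distinct tuples, so FG does not determine every attribute — not a superkey.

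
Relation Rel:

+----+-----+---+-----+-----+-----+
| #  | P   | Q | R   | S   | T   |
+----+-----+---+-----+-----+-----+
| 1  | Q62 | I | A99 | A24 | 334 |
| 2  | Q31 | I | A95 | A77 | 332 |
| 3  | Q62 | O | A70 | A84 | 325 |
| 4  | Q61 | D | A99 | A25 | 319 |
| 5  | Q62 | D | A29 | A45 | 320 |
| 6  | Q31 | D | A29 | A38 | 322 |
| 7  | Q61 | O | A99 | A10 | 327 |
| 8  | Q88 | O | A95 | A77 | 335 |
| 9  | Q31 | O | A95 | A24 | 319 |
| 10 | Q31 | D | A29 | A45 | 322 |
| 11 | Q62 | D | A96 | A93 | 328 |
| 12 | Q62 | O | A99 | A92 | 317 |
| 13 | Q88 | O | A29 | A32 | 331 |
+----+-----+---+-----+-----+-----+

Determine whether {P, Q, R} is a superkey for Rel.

No

Rows 6 and 10 have the same {P, Q, R} value (P=Q31, Q=D, R=A29) but are distinct tuples, so {P, Q, R} does not determine every attribute — not a superkey.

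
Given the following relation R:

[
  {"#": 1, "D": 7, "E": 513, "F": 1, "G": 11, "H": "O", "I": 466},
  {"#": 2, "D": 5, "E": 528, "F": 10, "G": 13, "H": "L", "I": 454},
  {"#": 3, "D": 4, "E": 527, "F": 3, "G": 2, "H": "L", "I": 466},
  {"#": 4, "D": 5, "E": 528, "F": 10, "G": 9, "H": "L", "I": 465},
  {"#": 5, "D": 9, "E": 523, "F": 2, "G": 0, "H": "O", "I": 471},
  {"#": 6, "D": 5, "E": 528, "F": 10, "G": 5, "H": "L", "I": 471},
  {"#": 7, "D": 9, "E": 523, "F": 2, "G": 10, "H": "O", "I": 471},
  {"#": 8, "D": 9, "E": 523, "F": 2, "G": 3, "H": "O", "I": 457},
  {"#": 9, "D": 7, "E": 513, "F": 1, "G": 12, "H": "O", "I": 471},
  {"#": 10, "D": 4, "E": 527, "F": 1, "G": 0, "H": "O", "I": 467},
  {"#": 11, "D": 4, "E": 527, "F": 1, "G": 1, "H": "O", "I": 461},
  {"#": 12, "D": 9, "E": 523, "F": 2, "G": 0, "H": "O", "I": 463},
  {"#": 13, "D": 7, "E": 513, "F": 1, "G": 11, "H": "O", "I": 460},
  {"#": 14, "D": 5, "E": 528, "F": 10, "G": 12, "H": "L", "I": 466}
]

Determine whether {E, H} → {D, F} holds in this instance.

(E=513, H=O): rows 1, 9, 13 → {D,F} = (7, 1), (7, 1), (7, 1) ✓
(E=528, H=L): rows 2, 4, 6, 14 → {D,F} = (5, 10), (5, 10), (5, 10), (5, 10) ✓
(E=527, H=L): row 3 → {D,F} = (4, 3) ✓
(E=523, H=O): rows 5, 7, 8, 12 → {D,F} = (9, 2), (9, 2), (9, 2), (9, 2) ✓
(E=527, H=O): rows 10, 11 → {D,F} = (4, 1), (4, 1) ✓
Every {E, H} value is associated with a single {D, F} value, so {E, H} → {D, F} holds.

Yes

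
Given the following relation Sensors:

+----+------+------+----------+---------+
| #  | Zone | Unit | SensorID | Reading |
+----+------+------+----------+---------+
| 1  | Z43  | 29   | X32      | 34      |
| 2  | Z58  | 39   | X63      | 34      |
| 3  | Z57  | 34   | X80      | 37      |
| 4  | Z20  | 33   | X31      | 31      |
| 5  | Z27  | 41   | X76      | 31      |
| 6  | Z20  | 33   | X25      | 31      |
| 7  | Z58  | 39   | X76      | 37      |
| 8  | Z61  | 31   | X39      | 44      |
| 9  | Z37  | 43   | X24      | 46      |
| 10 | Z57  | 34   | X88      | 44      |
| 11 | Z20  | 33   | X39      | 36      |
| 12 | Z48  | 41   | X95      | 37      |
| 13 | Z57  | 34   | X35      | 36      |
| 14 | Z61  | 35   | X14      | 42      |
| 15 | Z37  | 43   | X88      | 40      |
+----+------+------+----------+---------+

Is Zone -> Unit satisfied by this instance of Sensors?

Zone=Z43: row 1 → Unit = 29 ✓
Zone=Z58: rows 2, 7 → Unit = 39, 39 ✓
Zone=Z57: rows 3, 10, 13 → Unit = 34, 34, 34 ✓
Zone=Z20: rows 4, 6, 11 → Unit = 33, 33, 33 ✓
Zone=Z27: row 5 → Unit = 41 ✓
Zone=Z61: rows 8, 14 → Unit takes values {31, 35} — violation
Zone=Z37: rows 9, 15 → Unit = 43, 43 ✓
Zone=Z48: row 12 → Unit = 41 ✓
Two rows agree on Zone but differ on Unit, so Zone -> Unit does not hold.

No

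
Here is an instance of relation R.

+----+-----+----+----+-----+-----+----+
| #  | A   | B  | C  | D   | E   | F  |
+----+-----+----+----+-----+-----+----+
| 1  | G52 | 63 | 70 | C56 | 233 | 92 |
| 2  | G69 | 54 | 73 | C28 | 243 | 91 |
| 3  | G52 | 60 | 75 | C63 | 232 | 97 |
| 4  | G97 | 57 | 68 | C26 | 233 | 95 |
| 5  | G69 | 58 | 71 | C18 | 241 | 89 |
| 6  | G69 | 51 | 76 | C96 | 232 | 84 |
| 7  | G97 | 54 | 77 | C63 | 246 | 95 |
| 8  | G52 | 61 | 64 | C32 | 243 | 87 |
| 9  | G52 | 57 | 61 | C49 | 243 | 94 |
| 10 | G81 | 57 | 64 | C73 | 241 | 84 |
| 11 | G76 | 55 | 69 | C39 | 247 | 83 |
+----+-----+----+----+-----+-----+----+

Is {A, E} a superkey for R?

Rows 8 and 9 have the same {A, E} value (A=G52, E=243) but are distinct tuples, so {A, E} does not determine every attribute — not a superkey.

No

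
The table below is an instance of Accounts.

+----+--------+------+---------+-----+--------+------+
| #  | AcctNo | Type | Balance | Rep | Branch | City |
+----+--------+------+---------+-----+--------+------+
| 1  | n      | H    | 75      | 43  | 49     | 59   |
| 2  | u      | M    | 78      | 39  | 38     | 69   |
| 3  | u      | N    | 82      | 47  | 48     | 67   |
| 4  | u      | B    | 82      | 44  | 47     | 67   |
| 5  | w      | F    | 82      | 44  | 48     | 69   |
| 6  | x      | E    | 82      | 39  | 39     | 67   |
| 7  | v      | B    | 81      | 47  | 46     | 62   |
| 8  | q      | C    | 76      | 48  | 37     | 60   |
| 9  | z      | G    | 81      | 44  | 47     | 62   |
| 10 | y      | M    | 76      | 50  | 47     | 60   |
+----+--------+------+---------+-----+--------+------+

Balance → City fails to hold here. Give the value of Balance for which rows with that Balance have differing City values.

Balance=75: row 1 → City = 59 ✓
Balance=78: row 2 → City = 69 ✓
Balance=82: rows 3, 4, 5, 6 → City takes values {67, 69} — violation
Balance=81: rows 7, 9 → City = 62, 62 ✓
Balance=76: rows 8, 10 → City = 60, 60 ✓
The only Balance value with inconsistent City is Balance=82.

82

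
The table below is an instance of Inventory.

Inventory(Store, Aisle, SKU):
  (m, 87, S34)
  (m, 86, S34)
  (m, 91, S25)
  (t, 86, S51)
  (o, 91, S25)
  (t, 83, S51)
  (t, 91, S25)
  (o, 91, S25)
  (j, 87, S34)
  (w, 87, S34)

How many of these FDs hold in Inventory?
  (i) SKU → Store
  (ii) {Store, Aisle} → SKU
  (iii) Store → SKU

(i) SKU → Store: SKU=S34: 4 rows → Store takes values {m, j, w} — violation; SKU=S25: 4 rows → Store takes values {m, o, t} — violation — fails.
(ii) {Store, Aisle} → SKU: every LHS value maps to a single RHS value — holds.
(iii) Store → SKU: Store=m: 3 rows → SKU takes values {S34, S25} — violation; Store=t: 3 rows → SKU takes values {S51, S25} — violation — fails.
1 of the 3 dependencies holds.

1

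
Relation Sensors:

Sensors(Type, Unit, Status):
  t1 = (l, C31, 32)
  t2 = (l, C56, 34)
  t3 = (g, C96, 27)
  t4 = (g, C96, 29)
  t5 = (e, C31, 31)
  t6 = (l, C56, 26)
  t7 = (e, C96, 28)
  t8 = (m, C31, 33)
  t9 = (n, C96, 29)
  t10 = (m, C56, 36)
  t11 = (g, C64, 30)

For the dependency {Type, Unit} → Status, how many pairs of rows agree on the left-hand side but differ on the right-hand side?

(Type=l, Unit=C56): violating pairs (2,6) — 1 pair.
(Type=g, Unit=C96): violating pairs (3,4) — 1 pair.

2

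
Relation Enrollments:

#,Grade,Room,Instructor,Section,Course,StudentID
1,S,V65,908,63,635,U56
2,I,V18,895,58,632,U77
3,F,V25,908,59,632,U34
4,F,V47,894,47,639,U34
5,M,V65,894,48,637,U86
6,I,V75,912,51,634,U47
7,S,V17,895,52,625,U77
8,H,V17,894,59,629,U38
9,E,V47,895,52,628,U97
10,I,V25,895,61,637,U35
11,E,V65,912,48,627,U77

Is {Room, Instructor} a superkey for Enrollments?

Yes

All 11 rows have distinct {Room, Instructor} values, so {Room, Instructor} → (all attributes) holds and {Room, Instructor} is a superkey.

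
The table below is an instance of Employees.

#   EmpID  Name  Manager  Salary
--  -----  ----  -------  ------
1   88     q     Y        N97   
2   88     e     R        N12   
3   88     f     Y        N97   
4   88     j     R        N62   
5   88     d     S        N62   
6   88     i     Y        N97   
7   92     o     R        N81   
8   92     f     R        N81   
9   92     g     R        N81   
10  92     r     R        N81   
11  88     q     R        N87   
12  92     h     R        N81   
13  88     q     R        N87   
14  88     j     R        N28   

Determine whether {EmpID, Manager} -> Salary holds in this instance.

(EmpID=88, Manager=Y): rows 1, 3, 6 → Salary = N97, N97, N97 ✓
(EmpID=88, Manager=R): rows 2, 4, 11, 13, 14 → Salary takes values {N12, N62, N87, N28} — violation
(EmpID=88, Manager=S): row 5 → Salary = N62 ✓
(EmpID=92, Manager=R): rows 7, 8, 9, 10, 12 → Salary = N81, N81, N81, N81, N81 ✓
Two rows agree on {EmpID, Manager} but differ on Salary, so {EmpID, Manager} -> Salary does not hold.

No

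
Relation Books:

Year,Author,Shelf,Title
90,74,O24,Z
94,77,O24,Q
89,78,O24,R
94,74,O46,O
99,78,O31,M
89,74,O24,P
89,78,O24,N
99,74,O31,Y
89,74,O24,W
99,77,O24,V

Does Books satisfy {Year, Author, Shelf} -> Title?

(Year=90, Author=74, Shelf=O24): 1 row → Title = Z ✓
(Year=94, Author=77, Shelf=O24): 1 row → Title = Q ✓
(Year=89, Author=78, Shelf=O24): 2 rows → Title takes values {R, N} — violation
(Year=94, Author=74, Shelf=O46): 1 row → Title = O ✓
(Year=99, Author=78, Shelf=O31): 1 row → Title = M ✓
(Year=89, Author=74, Shelf=O24): 2 rows → Title takes values {P, W} — violation
(Year=99, Author=74, Shelf=O31): 1 row → Title = Y ✓
(Year=99, Author=77, Shelf=O24): 1 row → Title = V ✓
Two rows agree on {Year, Author, Shelf} but differ on Title, so {Year, Author, Shelf} -> Title does not hold.

No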